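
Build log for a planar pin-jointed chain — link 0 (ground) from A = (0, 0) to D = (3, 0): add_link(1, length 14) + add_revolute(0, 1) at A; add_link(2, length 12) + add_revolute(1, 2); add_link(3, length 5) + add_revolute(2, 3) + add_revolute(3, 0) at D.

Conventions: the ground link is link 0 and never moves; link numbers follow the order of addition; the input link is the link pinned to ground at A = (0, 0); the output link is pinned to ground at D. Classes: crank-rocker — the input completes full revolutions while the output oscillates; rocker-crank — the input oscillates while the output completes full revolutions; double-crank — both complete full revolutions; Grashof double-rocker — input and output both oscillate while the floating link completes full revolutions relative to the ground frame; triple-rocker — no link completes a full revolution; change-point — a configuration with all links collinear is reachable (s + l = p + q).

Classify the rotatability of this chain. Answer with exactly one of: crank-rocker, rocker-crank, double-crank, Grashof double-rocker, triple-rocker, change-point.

lengths: ground=3, input=14, coupler=12, output=5
sorted: s=3 (shortest), l=14 (longest), p+q=17
s + l = 17 vs p + q = 17
s + l = p + q → change-point (collinear configuration reachable)

change-point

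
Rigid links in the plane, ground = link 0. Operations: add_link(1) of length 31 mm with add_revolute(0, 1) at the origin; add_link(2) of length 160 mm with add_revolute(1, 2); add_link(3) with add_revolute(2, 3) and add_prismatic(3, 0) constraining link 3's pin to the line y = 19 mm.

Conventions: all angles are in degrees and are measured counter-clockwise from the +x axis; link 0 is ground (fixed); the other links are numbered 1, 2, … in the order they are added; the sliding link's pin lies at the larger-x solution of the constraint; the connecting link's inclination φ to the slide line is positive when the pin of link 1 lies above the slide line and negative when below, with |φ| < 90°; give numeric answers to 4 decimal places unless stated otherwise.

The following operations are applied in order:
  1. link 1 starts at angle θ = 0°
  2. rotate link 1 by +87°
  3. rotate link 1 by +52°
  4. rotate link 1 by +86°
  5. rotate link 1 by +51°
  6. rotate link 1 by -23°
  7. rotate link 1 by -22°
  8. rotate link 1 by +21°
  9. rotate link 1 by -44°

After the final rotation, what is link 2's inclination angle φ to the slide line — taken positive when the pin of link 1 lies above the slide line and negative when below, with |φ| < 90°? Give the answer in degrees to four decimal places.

geometry: r = 31 mm, L = 160 mm, e = 19 mm; θ starts at 0°
rotate link 1 by +87°: θ ← 0° +87° = 87°
rotate link 1 by +52°: θ ← 87° +52° = 139°
rotate link 1 by +86°: θ ← 139° +86° = 225°
rotate link 1 by +51°: θ ← 225° +51° = 276°
rotate link 1 by -23°: θ ← 276° -23° = 253°
rotate link 1 by -22°: θ ← 253° -22° = 231°
rotate link 1 by +21°: θ ← 231° +21° = 252°
rotate link 1 by -44°: θ ← 252° -44° = 208°
h = r sin θ − e = -14.553618 − 19 = -33.553618
sin φ = h / L = -33.553618 / 160 = -0.20971012
φ = arcsin(-0.20971012) = -12.105365°

-12.1054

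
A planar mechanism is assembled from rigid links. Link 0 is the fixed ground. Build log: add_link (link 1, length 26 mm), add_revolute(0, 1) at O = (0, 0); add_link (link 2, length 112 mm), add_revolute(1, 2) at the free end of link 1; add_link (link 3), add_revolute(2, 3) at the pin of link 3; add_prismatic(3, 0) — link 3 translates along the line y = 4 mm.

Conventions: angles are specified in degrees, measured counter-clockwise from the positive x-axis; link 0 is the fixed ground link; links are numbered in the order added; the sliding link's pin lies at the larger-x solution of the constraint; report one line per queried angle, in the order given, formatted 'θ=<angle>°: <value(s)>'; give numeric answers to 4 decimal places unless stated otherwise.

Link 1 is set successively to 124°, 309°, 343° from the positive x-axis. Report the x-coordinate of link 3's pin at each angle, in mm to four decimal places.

geometry: r = 26 mm, L = 112 mm, e = 4 mm
θ=124°: crank pin P = (r cos θ, r sin θ) = (-14.539015, 21.554977)
θ=124°: h = r sin θ − e = 21.554977 − 4 = 17.554977
θ=124°: x = r cos θ + √(L² − h²) = -14.539015 + 110.615653 = 96.076638
θ=309°: crank pin P = (r cos θ, r sin θ) = (16.362330, -20.205795)
θ=309°: h = r sin θ − e = -20.205795 − 4 = -24.205795
θ=309°: x = r cos θ + √(L² − h²) = 16.362330 + 109.353004 = 125.715334
θ=343°: crank pin P = (r cos θ, r sin θ) = (24.863924, -7.601664)
θ=343°: h = r sin θ − e = -7.601664 − 4 = -11.601664
θ=343°: x = r cos θ + √(L² − h²) = 24.863924 + 111.397493 = 136.261416

θ=124°: 96.0766
θ=309°: 125.7153
θ=343°: 136.2614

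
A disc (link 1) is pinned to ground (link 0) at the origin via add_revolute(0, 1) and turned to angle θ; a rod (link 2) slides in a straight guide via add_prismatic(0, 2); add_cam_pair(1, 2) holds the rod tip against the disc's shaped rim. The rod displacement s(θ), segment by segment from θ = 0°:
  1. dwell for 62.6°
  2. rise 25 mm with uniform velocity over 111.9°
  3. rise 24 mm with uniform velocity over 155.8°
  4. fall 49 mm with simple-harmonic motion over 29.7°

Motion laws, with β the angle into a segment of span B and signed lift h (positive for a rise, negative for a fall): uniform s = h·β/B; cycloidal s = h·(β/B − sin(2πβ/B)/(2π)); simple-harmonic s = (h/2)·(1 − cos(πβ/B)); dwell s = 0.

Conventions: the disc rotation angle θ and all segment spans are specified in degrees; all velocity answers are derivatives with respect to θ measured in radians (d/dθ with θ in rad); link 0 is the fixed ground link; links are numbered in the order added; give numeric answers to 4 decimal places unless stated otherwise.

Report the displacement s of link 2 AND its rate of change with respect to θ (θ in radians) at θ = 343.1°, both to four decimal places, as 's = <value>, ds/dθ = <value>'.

segment 1 (0° to 62.6°, dwell): s unchanged at 0.0000
segment 2 (62.6° to 174.5°, uniform, h = 25) is passed completely: s = 0.0000 + (25) = 25.0000
segment 3 (174.5° to 330.3°, uniform, h = 24) is passed completely: s = 25.0000 + (24) = 49.0000
θ = 343.1° falls in segment 4 (330.3° to 360°, simple-harmonic, h = -49): β = 343.1 − 330.3 = 12.8°, B = 29.7°; Δs = -49/2·(1 − cos(π·0.4310)) = -19.2289; s = 49.0000 − 19.2289 = 29.7711
velocity in seg [330.3°–360°] (simple-harmonic), θ in radians: β = 12.8° = 0.2234 rad, B = 29.7° = 0.5184 rad; ds/dθ = (πh/(2B)) sin(πβ/B) = (π·(-49)/(2·0.5184)) sin(π·0.4310) = -145.007531 mm/rad

s = 29.7711, ds/dθ = -145.0075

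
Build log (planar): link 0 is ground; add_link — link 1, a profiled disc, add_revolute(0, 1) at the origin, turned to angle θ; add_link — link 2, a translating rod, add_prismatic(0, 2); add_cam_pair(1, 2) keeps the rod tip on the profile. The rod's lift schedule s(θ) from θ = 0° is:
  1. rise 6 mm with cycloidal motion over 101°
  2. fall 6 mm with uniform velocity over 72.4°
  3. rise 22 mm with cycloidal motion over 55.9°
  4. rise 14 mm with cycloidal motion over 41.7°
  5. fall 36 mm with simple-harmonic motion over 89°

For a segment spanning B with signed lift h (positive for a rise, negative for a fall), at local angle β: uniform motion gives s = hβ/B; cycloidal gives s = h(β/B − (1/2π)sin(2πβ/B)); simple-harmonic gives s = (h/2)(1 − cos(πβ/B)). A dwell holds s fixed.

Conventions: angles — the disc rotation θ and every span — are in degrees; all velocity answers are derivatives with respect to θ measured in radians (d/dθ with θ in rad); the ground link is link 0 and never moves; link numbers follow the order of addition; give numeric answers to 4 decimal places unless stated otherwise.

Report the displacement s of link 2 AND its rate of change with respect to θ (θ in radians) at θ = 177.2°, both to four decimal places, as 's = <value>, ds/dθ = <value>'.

seg 1 [0°–101°] cycloidal, h=6: full span → s += 6 → s = 6.0000
seg 2 [101°–173.4°] uniform, h=-6: full span → s += -6 → s = 0.0000
seg 3 [173.4°–229.3°] cycloidal, h=22: θ=177.2° here. β=3.8, B=55.9. 22·(0.0680 − sin(2π·0.0680)/(2π)) = 0.0451 → s = 0.0451
velocity in seg [173.4°–229.3°] (cycloidal), θ in radians: β = 3.8° = 0.0663 rad, B = 55.9° = 0.9756 rad; ds/dθ = (h/B)(1 − cos(2πβ/B)) = (22/0.9756)(1 − cos(2π·0.0680)) = 2.025789 mm/rad

s = 0.0451, ds/dθ = 2.0258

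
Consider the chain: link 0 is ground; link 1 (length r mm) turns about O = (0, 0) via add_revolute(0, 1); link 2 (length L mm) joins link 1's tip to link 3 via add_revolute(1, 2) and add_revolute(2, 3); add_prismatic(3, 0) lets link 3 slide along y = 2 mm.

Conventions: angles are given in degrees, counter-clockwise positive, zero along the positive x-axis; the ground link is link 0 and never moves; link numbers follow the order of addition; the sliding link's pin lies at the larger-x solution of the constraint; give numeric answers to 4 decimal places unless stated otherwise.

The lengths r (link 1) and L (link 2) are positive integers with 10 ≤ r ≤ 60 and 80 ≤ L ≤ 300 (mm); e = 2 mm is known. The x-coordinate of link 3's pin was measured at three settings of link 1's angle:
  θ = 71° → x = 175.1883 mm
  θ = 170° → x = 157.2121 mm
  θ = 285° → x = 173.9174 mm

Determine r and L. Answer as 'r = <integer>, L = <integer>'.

constraint per measurement: (x − r cos θ)² + (r sin θ − e)² = L²
subtracting the θ₁ and θ₂ equations cancels the r² and L² terms:
r = (x₁² − x₂²) / (2[(x₁cos θ₁ + e sin θ₁) − (x₂cos θ₂ + e sin θ₂)]) = 14.0000 → r = 14
L² = (x₁ − r cos θ₁)² + (r sin θ₁ − e)² = 29240.9909 → L = 171.0000 → L = 171
check at θ₃=285°: x = 173.9174 (printed 173.9174) ✓

r = 14, L = 171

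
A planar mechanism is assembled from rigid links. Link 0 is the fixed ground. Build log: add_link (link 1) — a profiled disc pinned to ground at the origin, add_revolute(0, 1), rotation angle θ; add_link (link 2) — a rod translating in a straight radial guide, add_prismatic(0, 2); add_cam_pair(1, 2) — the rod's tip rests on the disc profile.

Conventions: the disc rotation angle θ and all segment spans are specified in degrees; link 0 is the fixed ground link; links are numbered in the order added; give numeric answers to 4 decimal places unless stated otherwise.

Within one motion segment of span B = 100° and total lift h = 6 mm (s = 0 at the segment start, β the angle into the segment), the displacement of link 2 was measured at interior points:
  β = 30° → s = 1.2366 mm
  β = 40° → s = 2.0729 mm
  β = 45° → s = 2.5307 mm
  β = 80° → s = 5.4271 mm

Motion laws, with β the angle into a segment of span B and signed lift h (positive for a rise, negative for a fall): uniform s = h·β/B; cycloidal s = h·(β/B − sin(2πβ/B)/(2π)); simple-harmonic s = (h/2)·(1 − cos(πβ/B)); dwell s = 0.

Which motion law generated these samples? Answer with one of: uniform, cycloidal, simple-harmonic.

candidates at β/B = r: uniform s = h·r (linear in β); cycloidal s = h·(r − sin(2πr)/(2π)); simple-harmonic s = (h/2)(1 − cos(πr))
β=30°: printed 1.2366 | uniform 1.8000, cycloidal 0.8918, simple-harmonic 1.2366
β=40°: printed 2.0729 | uniform 2.4000, cycloidal 1.8387, simple-harmonic 2.0729
β=45°: printed 2.5307 | uniform 2.7000, cycloidal 2.4049, simple-harmonic 2.5307
β=80°: printed 5.4271 | uniform 4.8000, cycloidal 5.7082, simple-harmonic 5.4271
only one law matches every sample → simple-harmonic

simple-harmonic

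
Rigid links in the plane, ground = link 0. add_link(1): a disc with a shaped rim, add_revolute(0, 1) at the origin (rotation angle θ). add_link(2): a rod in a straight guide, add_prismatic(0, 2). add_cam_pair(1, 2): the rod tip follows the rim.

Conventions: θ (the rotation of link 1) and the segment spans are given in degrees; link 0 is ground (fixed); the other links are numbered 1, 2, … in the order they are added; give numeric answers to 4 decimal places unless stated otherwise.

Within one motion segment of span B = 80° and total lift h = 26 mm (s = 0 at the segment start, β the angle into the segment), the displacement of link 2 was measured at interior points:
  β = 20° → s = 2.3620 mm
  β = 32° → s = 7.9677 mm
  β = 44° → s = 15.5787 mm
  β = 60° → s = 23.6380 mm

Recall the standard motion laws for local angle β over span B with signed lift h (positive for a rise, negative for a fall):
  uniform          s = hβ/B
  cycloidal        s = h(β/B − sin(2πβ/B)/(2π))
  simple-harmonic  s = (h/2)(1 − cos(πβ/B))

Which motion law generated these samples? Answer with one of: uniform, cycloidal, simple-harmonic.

candidates at β/B = r: uniform s = h·r (linear in β); cycloidal s = h·(r − sin(2πr)/(2π)); simple-harmonic s = (h/2)(1 − cos(πr))
β=20°: printed 2.3620 | uniform 6.5000, cycloidal 2.3620, simple-harmonic 3.8076
β=32°: printed 7.9677 | uniform 10.4000, cycloidal 7.9677, simple-harmonic 8.9828
β=44°: printed 15.5787 | uniform 14.3000, cycloidal 15.5787, simple-harmonic 15.0336
β=60°: printed 23.6380 | uniform 19.5000, cycloidal 23.6380, simple-harmonic 22.1924
only one law matches every sample → cycloidal

cycloidal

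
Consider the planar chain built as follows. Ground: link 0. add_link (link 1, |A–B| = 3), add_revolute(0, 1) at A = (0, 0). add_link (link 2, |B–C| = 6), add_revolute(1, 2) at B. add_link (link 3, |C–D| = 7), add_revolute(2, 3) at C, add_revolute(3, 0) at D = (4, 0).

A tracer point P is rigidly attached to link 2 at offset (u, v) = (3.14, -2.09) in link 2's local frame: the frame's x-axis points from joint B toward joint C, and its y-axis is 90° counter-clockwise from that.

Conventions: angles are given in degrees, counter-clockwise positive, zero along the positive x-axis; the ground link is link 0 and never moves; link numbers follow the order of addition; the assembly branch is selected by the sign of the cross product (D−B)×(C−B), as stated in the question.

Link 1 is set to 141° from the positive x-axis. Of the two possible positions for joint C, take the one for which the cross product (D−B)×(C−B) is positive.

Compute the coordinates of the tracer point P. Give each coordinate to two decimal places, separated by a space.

A=(0,0), D=(4.00,0)
B = A + 3.00·(cos141°, sin141°) = (-2.3314, 1.8880)
|BD| = 6.6069
circle(B,6.00) ∩ circle(D,7.00): a=2.3196, h=5.5335
  candidates: C₊=(1.4727,6.5278) cross=36.559; C₋=(-1.6897,-4.0776) cross=-36.559
  branch + wants cross > 0 → take C=(1.4727,6.5278) (cross=36.559)
ex = (C−B)/|BC| = (0.6340,0.7733); ey = (-0.7733,0.6340)
P = B + 3.14·ex + -2.09·ey = (1.2756,2.9911)

1.28 2.99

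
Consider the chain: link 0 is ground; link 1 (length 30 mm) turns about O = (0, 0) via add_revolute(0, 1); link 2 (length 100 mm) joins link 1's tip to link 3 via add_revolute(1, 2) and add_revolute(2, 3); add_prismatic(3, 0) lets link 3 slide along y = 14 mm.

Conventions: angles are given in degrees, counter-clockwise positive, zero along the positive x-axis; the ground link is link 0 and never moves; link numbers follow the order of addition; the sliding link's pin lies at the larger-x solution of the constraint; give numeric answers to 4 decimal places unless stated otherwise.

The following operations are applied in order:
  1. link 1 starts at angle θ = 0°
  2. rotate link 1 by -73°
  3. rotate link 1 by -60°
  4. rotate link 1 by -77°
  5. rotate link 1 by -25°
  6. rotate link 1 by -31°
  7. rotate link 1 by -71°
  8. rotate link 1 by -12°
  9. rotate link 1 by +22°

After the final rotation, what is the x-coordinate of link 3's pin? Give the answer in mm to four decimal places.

geometry: r = 30 mm, L = 100 mm, e = 14 mm; θ starts at 0°
rotate link 1 by -73°: θ ← 0° -73° = -73°
rotate link 1 by -60°: θ ← -73° -60° = -133°
rotate link 1 by -77°: θ ← -133° -77° = -210°
rotate link 1 by -25°: θ ← -210° -25° = -235°
rotate link 1 by -31°: θ ← -235° -31° = -266°
rotate link 1 by -71°: θ ← -266° -71° = -337°
rotate link 1 by -12°: θ ← -337° -12° = -349°
rotate link 1 by +22°: θ ← -349° +22° = -327°
crank pin P = (r cos θ, r sin θ) = (25.160117, 16.339171)
h = r sin θ − e = 16.339171 − 14 = 2.339171
x = r cos θ + √(L² − h²) = 25.160117 + 99.972638 = 125.132755

125.1328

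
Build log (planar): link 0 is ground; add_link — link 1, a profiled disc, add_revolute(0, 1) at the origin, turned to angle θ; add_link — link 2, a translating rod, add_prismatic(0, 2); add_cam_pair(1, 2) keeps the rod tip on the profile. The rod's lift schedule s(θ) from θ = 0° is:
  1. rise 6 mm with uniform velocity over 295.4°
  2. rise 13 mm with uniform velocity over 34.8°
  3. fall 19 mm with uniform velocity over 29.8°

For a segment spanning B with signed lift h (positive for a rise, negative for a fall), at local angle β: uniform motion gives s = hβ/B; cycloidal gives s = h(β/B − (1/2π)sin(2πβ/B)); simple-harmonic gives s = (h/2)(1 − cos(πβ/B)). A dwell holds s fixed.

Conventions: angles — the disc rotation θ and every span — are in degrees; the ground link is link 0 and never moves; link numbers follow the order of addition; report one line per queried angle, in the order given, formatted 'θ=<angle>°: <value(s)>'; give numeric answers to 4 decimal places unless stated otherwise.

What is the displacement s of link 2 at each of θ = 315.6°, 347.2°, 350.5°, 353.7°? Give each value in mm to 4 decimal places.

seg 1 [0°–295.4°] uniform, h=6: full span → s += 6 → s = 6.0000
seg 2 [295.4°–330.2°] uniform, h=13: θ=315.6° here. β=20.2, B=34.8. 13·20.2/34.8 = 7.5460 → s = 13.5460
seg 2 [295.4°–330.2°] uniform, h=13: full span → s += 13 → s = 19.0000
seg 3 [330.2°–360°] uniform, h=-19: θ=347.2° here. β=17, B=29.8. -19·17/29.8 = -10.8389 → s = 8.1611
seg 3 [330.2°–360°] uniform, h=-19: θ=350.5° here. β=20.3, B=29.8. -19·20.3/29.8 = -12.9430 → s = 6.0570
seg 3 [330.2°–360°] uniform, h=-19: θ=353.7° here. β=23.5, B=29.8. -19·23.5/29.8 = -14.9832 → s = 4.0168

θ=315.6°: 13.5460
θ=347.2°: 8.1611
θ=350.5°: 6.0570
θ=353.7°: 4.0168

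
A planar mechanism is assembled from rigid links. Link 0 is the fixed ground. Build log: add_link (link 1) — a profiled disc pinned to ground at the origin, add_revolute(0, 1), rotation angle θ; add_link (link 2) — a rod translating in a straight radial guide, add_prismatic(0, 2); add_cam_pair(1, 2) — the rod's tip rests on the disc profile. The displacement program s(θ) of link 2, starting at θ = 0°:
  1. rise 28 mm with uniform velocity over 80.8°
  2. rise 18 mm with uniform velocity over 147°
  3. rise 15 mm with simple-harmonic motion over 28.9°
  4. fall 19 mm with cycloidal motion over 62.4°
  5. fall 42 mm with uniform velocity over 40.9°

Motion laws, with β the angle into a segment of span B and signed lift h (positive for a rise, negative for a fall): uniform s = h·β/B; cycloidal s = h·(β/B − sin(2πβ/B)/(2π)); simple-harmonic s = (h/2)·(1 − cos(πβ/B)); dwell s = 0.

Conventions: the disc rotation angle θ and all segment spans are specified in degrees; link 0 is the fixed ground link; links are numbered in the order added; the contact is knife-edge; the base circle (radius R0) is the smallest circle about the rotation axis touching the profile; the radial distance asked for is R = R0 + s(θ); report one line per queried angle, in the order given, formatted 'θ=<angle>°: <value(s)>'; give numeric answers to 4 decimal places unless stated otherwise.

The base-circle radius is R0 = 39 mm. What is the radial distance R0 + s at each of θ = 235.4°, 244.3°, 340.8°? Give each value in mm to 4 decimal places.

seg 1 [0°–80.8°] uniform, h=28: full span → s += 28 → s = 28.0000
seg 2 [80.8°–227.8°] uniform, h=18: full span → s += 18 → s = 46.0000
seg 3 [227.8°–256.7°] simple-harmonic, h=15: θ=235.4° here. β=7.6, B=28.9. 15/2·(1 − cos(π·0.2630)) = 2.4172 → s = 48.4172
seg 3 [227.8°–256.7°] simple-harmonic, h=15: θ=244.3° here. β=16.5, B=28.9. 15/2·(1 − cos(π·0.5709)) = 9.1575 → s = 55.1575
seg 3 [227.8°–256.7°] simple-harmonic, h=15: full span → s += 15 → s = 61.0000
seg 4 [256.7°–319.1°] cycloidal, h=-19: full span → s += -19 → s = 42.0000
seg 5 [319.1°–360°] uniform, h=-42: θ=340.8° here. β=21.7, B=40.9. -42·21.7/40.9 = -22.2836 → s = 19.7164
θ=235.4°: R = R0 + s = 39 + 48.4172 = 87.4172
θ=244.3°: R = R0 + s = 39 + 55.1575 = 94.1575
θ=340.8°: R = R0 + s = 39 + 19.7164 = 58.7164

θ=235.4°: 87.4172
θ=244.3°: 94.1575
θ=340.8°: 58.7164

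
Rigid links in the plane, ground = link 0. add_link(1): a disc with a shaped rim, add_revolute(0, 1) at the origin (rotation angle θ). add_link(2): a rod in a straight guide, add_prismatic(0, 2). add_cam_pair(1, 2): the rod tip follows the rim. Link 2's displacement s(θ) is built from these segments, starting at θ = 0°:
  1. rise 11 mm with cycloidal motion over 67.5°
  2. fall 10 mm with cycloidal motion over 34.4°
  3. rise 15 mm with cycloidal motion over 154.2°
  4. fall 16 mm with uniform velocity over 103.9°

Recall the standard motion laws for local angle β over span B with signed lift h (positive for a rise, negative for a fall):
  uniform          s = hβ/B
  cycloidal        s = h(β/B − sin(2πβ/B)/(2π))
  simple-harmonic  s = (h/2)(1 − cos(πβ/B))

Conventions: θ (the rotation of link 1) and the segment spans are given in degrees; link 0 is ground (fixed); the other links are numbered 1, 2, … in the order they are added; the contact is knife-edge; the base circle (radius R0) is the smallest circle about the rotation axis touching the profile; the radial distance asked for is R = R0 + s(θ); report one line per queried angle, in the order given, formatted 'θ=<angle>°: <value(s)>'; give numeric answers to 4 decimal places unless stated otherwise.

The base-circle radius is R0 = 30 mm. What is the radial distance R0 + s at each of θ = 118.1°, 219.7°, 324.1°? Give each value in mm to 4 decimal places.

segment 1 (0° to 67.5°, cycloidal, h = 11) is passed completely: s = 0.0000 + (11) = 11.0000
segment 2 (67.5° to 101.9°, cycloidal, h = -10) is passed completely: s = 11.0000 + (-10) = 1.0000
θ = 118.1° falls in segment 3 (101.9° to 256.1°, cycloidal, h = 15): β = 118.1 − 101.9 = 16.2°, B = 154.2°; Δs = 15·(0.1051 − sin(2π·0.1051)/(2π)) = 0.1120; s = 1.0000 + 0.1120 = 1.1120
θ = 219.7° falls in segment 3 (101.9° to 256.1°, cycloidal, h = 15): β = 219.7 − 101.9 = 117.8°, B = 154.2°; Δs = 15·(0.7639 − sin(2π·0.7639)/(2π)) = 13.8373; s = 1.0000 + 13.8373 = 14.8373
segment 3 (101.9° to 256.1°, cycloidal, h = 15) is passed completely: s = 1.0000 + (15) = 16.0000
θ = 324.1° falls in segment 4 (256.1° to 360°, uniform, h = -16): β = 324.1 − 256.1 = 68°, B = 103.9°; Δs = -16·68/103.9 = -10.4716; s = 16.0000 − 10.4716 = 5.5284
θ=118.1°: R = R0 + s = 30 + 1.1120 = 31.1120
θ=219.7°: R = R0 + s = 30 + 14.8373 = 44.8373
θ=324.1°: R = R0 + s = 30 + 5.5284 = 35.5284

θ=118.1°: 31.1120
θ=219.7°: 44.8373
θ=324.1°: 35.5284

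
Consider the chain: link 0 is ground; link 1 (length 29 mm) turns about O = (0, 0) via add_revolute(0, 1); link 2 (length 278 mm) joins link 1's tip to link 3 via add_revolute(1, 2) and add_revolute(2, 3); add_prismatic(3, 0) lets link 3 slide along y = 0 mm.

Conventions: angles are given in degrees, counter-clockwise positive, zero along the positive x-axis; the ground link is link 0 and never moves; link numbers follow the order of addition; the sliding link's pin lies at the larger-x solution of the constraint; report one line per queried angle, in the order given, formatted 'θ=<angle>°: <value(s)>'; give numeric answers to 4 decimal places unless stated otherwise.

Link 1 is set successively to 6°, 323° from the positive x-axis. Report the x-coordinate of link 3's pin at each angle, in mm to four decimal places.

geometry: r = 29 mm, L = 278 mm, e = 0 mm
θ=6°: crank pin P = (r cos θ, r sin θ) = (28.841135, 3.031325)
θ=6°: h = r sin θ − e = 3.031325 − 0 = 3.031325
θ=6°: x = r cos θ + √(L² − h²) = 28.841135 + 277.983473 = 306.824608
θ=323°: crank pin P = (r cos θ, r sin θ) = (23.160430, -17.452636)
θ=323°: h = r sin θ − e = -17.452636 − 0 = -17.452636
θ=323°: x = r cos θ + √(L² − h²) = 23.160430 + 277.451627 = 300.612057

θ=6°: 306.8246
θ=323°: 300.6121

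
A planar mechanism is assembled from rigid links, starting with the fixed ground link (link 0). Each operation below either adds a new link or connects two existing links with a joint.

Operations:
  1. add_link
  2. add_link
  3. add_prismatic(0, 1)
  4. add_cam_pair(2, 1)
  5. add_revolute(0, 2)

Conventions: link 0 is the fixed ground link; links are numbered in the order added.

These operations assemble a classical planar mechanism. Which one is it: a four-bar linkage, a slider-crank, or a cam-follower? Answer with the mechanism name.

links: 3 (incl. ground); joints: 1 revolute, 1 prismatic, 1 higher (cam) pair, forming one closed loop
3 links, revolute + prismatic + higher pair in one loop → cam-follower

cam-follower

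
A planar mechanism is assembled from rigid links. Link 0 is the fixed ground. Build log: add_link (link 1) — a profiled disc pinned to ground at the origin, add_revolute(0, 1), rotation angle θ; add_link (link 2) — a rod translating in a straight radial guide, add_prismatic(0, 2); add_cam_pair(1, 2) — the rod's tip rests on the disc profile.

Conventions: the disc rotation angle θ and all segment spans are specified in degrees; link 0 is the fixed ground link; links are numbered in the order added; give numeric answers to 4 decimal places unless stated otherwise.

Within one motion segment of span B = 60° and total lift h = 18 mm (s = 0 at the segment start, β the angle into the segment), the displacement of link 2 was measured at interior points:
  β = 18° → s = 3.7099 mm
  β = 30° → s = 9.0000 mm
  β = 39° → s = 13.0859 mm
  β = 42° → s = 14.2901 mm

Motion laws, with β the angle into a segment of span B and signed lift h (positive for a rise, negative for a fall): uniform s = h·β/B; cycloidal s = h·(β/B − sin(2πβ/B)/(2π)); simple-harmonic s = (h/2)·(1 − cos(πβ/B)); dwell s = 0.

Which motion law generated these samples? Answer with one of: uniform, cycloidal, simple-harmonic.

candidates at β/B = r: uniform s = h·r (linear in β); cycloidal s = h·(r − sin(2πr)/(2π)); simple-harmonic s = (h/2)(1 − cos(πr))
β=18°: printed 3.7099 | uniform 5.4000, cycloidal 2.6754, simple-harmonic 3.7099
β=30°: printed 9.0000 | uniform 9.0000, cycloidal 9.0000, simple-harmonic 9.0000
β=39°: printed 13.0859 | uniform 11.7000, cycloidal 14.0177, simple-harmonic 13.0859
β=42°: printed 14.2901 | uniform 12.6000, cycloidal 15.3246, simple-harmonic 14.2901
only one law matches every sample → simple-harmonic

simple-harmonic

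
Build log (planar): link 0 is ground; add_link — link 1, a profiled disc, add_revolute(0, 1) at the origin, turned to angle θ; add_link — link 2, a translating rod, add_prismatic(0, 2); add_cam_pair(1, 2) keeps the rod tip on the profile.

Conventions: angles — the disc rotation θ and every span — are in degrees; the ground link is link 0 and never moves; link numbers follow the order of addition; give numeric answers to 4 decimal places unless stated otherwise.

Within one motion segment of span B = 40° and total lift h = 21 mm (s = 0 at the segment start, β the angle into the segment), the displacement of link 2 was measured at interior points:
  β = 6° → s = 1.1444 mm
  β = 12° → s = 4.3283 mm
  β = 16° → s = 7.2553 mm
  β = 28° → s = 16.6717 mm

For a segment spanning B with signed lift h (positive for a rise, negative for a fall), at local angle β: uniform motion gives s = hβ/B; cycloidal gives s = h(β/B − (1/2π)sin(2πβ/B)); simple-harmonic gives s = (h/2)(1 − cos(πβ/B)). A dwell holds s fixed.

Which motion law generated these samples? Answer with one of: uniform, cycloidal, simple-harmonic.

candidates at β/B = r: uniform s = h·r (linear in β); cycloidal s = h·(r − sin(2πr)/(2π)); simple-harmonic s = (h/2)(1 − cos(πr))
β=6°: printed 1.1444 | uniform 3.1500, cycloidal 0.4461, simple-harmonic 1.1444
β=12°: printed 4.3283 | uniform 6.3000, cycloidal 3.1213, simple-harmonic 4.3283
β=16°: printed 7.2553 | uniform 8.4000, cycloidal 6.4355, simple-harmonic 7.2553
β=28°: printed 16.6717 | uniform 14.7000, cycloidal 17.8787, simple-harmonic 16.6717
only one law matches every sample → simple-harmonic

simple-harmonic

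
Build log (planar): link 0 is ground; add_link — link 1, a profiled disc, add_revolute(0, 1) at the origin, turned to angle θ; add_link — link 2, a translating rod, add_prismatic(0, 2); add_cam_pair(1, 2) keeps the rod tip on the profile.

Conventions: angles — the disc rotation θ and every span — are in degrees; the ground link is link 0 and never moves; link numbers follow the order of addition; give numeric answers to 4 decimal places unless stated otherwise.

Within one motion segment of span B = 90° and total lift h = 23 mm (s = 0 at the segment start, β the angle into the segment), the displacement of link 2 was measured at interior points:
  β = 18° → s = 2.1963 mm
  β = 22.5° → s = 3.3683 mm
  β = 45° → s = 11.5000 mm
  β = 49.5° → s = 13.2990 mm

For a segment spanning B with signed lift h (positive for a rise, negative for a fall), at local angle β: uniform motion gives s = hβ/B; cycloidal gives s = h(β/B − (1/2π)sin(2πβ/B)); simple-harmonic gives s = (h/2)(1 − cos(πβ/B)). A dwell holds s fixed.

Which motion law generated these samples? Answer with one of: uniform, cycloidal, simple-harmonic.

candidates at β/B = r: uniform s = h·r (linear in β); cycloidal s = h·(r − sin(2πr)/(2π)); simple-harmonic s = (h/2)(1 − cos(πr))
β=18°: printed 2.1963 | uniform 4.6000, cycloidal 1.1186, simple-harmonic 2.1963
β=22.5°: printed 3.3683 | uniform 5.7500, cycloidal 2.0894, simple-harmonic 3.3683
β=45°: printed 11.5000 | uniform 11.5000, cycloidal 11.5000, simple-harmonic 11.5000
β=49.5°: printed 13.2990 | uniform 12.6500, cycloidal 13.7812, simple-harmonic 13.2990
only one law matches every sample → simple-harmonic

simple-harmonic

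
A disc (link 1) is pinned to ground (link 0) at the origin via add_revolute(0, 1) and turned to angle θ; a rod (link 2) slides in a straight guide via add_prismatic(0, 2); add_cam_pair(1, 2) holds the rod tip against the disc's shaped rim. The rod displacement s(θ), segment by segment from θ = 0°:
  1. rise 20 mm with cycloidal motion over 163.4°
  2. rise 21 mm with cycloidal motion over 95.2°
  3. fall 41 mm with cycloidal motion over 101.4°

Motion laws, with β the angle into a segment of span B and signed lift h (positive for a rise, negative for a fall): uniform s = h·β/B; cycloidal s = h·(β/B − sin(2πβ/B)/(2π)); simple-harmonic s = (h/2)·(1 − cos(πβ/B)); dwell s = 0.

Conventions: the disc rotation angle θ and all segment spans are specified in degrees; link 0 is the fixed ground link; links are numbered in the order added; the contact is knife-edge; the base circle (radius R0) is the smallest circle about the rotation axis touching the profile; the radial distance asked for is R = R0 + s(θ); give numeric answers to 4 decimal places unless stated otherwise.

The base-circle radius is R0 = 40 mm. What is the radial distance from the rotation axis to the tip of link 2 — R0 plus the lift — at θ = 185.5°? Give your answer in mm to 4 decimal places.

segment 1 (0° to 163.4°, cycloidal, h = 20) is passed completely: s = 0.0000 + (20) = 20.0000
θ = 185.5° falls in segment 2 (163.4° to 258.6°, cycloidal, h = 21): β = 185.5 − 163.4 = 22.1°, B = 95.2°; Δs = 21·(0.2321 − sin(2π·0.2321)/(2π)) = 1.5538; s = 20.0000 + 1.5538 = 21.5538
R = R0 + s = 40 + 21.5538 = 61.5538

61.5538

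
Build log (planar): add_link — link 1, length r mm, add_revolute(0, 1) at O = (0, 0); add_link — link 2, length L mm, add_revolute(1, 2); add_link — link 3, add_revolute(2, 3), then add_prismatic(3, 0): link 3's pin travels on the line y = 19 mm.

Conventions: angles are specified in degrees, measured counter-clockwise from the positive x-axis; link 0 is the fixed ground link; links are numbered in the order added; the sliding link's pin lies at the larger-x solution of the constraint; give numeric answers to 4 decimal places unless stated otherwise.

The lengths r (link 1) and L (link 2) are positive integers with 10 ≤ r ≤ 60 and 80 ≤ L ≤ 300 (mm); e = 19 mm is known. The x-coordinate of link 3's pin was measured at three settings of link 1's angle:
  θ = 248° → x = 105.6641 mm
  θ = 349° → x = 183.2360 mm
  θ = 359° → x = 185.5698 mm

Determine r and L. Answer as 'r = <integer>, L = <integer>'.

constraint per measurement: (x − r cos θ)² + (r sin θ − e)² = L²
subtracting the θ₁ and θ₂ equations cancels the r² and L² terms:
r = (x₁² − x₂²) / (2[(x₁cos θ₁ + e sin θ₁) − (x₂cos θ₂ + e sin θ₂)]) = 48.0000 → r = 48
L² = (x₁ − r cos θ₁)² + (r sin θ₁ − e)² = 19321.0024 → L = 139.0000 → L = 139
check at θ₃=359°: x = 185.5698 (printed 185.5698) ✓

r = 48, L = 139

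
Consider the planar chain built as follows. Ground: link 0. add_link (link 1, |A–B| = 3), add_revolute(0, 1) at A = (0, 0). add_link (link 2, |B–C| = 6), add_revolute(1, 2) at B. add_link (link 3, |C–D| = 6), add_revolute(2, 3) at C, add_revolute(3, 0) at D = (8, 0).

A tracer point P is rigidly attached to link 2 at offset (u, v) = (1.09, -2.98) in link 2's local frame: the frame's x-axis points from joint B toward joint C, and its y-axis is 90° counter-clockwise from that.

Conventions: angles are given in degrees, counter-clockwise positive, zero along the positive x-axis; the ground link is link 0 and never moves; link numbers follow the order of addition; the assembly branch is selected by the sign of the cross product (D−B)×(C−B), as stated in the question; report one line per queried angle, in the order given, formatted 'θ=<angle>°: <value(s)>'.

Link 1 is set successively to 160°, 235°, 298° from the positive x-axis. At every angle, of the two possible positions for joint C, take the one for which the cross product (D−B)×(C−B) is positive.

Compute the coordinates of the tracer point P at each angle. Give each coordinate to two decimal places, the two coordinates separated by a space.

A=(0,0), D=(8.00,0)
θ=160°: B = A + 3.00·(cos160°, sin160°) = (-2.8191, 1.0261)
θ=160°: |BD| = 10.8676
θ=160°: circle(B,6.00) ∩ circle(D,6.00): a=5.4338, h=2.5443
θ=160°:   candidates: C₊=(2.8307,3.0460) cross=27.651; C₋=(2.3502,-2.0199) cross=-27.651
θ=160°:   branch + wants cross > 0 → take C=(2.8307,3.0460) (cross=27.651)
θ=160°: ex = (C−B)/|BC| = (0.9416,0.3367); ey = (-0.3367,0.9416)
θ=160°: P = B + 1.09·ex + -2.98·ey = (-0.7895,-1.4130)
θ=235°: B = A + 3.00·(cos235°, sin235°) = (-1.7207, -2.4575)
θ=235°: |BD| = 10.0265
θ=235°: circle(B,6.00) ∩ circle(D,6.00): a=5.0133, h=3.2965
θ=235°:   candidates: C₊=(2.3317,1.9673) cross=33.053; C₋=(3.9476,-4.4247) cross=-33.053
θ=235°:   branch + wants cross > 0 → take C=(2.3317,1.9673) (cross=33.053)
θ=235°: ex = (C−B)/|BC| = (0.6754,0.7375); ey = (-0.7375,0.6754)
θ=235°: P = B + 1.09·ex + -2.98·ey = (1.2131,-3.6663)
θ=298°: B = A + 3.00·(cos298°, sin298°) = (1.4084, -2.6488)
θ=298°: |BD| = 7.1039
θ=298°: circle(B,6.00) ∩ circle(D,6.00): a=3.5519, h=4.8357
θ=298°:   candidates: C₊=(2.9011,3.1625) cross=34.352; C₋=(6.5073,-5.8114) cross=-34.352
θ=298°:   branch + wants cross > 0 → take C=(2.9011,3.1625) (cross=34.352)
θ=298°: ex = (C−B)/|BC| = (0.2488,0.9686); ey = (-0.9686,0.2488)
θ=298°: P = B + 1.09·ex + -2.98·ey = (4.5659,-2.3345)

θ=160°: -0.79 -1.41
θ=235°: 1.21 -3.67
θ=298°: 4.57 -2.33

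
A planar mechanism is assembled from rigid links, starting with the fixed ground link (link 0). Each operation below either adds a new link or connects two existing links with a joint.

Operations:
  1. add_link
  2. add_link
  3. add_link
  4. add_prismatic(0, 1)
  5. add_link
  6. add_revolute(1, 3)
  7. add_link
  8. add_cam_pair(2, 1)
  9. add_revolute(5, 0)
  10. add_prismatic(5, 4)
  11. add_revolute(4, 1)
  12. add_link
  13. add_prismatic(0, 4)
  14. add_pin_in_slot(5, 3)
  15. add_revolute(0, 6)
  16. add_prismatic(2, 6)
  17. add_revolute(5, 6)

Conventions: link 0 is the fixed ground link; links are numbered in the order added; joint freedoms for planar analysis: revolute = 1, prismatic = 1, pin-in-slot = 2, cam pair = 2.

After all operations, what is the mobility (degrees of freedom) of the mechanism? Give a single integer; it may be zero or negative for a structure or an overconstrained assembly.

link 0 = ground. State L|J1|J2 = 1|0|0
+link1  2|0|0
+link2  3|0|0
+link3  4|0|0
P(0,1) f=1→J1  4|1|0
+link4  5|1|0
R(1,3) f=1→J1  5|2|0
+link5  6|2|0
C(2,1) f=2→J2  6|2|1
R(5,0) f=1→J1  6|3|1
P(5,4) f=1→J1  6|4|1
R(4,1) f=1→J1  6|5|1
+link6  7|5|1
P(0,4) f=1→J1  7|6|1
PS(5,3) f=2→J2  7|6|2
R(0,6) f=1→J1  7|7|2
P(2,6) f=1→J1  7|8|2
R(5,6) f=1→J1  7|9|2
M = 3(7−1)−2·9−2 = 18−18−2 = -2

M = -2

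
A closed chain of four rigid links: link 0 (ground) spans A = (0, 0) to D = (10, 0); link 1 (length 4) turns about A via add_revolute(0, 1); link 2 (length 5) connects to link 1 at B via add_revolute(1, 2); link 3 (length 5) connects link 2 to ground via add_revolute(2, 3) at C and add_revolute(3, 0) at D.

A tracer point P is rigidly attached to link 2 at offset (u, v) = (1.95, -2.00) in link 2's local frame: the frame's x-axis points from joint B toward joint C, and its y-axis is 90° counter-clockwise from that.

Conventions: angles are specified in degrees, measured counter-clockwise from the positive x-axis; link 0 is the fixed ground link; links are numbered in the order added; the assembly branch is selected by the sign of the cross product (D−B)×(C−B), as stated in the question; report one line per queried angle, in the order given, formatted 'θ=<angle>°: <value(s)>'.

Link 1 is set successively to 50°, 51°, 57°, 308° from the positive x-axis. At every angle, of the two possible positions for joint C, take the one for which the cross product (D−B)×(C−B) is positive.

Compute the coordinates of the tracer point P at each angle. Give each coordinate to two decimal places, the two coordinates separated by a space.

A=(0,0), D=(10.00,0)
θ=50°: B = A + 4.00·(cos50°, sin50°) = (2.5712, 3.0642)
θ=50°: |BD| = 8.0360
θ=50°: circle(B,5.00) ∩ circle(D,5.00): a=4.0180, h=2.9759
θ=50°:   candidates: C₊=(7.4203,4.2831) cross=23.914; C₋=(5.1509,-1.2189) cross=-23.914
θ=50°:   branch + wants cross > 0 → take C=(7.4203,4.2831) (cross=23.914)
θ=50°: ex = (C−B)/|BC| = (0.9698,0.2438); ey = (-0.2438,0.9698)
θ=50°: P = B + 1.95·ex + -2.00·ey = (4.9499,1.5999)
θ=51°: B = A + 4.00·(cos51°, sin51°) = (2.5173, 3.1086)
θ=51°: |BD| = 8.1027
θ=51°: circle(B,5.00) ∩ circle(D,5.00): a=4.0514, h=2.9303
θ=51°:   candidates: C₊=(7.3828,4.2603) cross=23.743; C₋=(5.1345,-1.1517) cross=-23.743
θ=51°:   branch + wants cross > 0 → take C=(7.3828,4.2603) (cross=23.743)
θ=51°: ex = (C−B)/|BC| = (0.9731,0.2303); ey = (-0.2303,0.9731)
θ=51°: P = B + 1.95·ex + -2.00·ey = (4.8755,1.6115)
θ=57°: B = A + 4.00·(cos57°, sin57°) = (2.1786, 3.3547)
θ=57°: |BD| = 8.5105
θ=57°: circle(B,5.00) ∩ circle(D,5.00): a=4.2553, h=2.6254
θ=57°:   candidates: C₊=(7.1242,4.0902) cross=22.344; C₋=(5.0544,-0.7355) cross=-22.344
θ=57°:   branch + wants cross > 0 → take C=(7.1242,4.0902) (cross=22.344)
θ=57°: ex = (C−B)/|BC| = (0.9891,0.1471); ey = (-0.1471,0.9891)
θ=57°: P = B + 1.95·ex + -2.00·ey = (4.4015,1.6633)
θ=308°: B = A + 4.00·(cos308°, sin308°) = (2.4626, -3.1520)
θ=308°: |BD| = 8.1699
θ=308°: circle(B,5.00) ∩ circle(D,5.00): a=4.0849, h=2.8833
θ=308°:   candidates: C₊=(5.1189,1.0840) cross=23.556; C₋=(7.3437,-4.2361) cross=-23.556
θ=308°:   branch + wants cross > 0 → take C=(5.1189,1.0840) (cross=23.556)
θ=308°: ex = (C−B)/|BC| = (0.5313,0.8472); ey = (-0.8472,0.5313)
θ=308°: P = B + 1.95·ex + -2.00·ey = (5.1930,-2.5625)

θ=50°: 4.95 1.60
θ=51°: 4.88 1.61
θ=57°: 4.40 1.66
θ=308°: 5.19 -2.56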